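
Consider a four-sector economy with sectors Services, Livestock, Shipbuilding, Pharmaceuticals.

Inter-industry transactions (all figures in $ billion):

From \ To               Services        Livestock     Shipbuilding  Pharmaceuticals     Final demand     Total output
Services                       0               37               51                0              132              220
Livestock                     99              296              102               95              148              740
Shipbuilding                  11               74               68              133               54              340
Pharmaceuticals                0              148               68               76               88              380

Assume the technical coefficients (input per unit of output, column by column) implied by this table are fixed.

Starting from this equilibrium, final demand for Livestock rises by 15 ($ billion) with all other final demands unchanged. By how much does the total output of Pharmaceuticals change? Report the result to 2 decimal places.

Δx_4 = 11.93

Technical coefficients a_ij = z_ij / X_j:
  a_11 = 0/220 = 0.00, a_21 = 99/220 = 0.45, a_31 = 11/220 = 0.05, a_41 = 0/220 = 0.00
  a_12 = 37/740 = 0.05, a_22 = 296/740 = 0.40, a_32 = 74/740 = 0.10, a_42 = 148/740 = 0.20
  a_13 = 51/340 = 0.15, a_23 = 102/340 = 0.30, a_33 = 68/340 = 0.20, a_43 = 68/340 = 0.20
  a_14 = 0/380 = 0.00, a_24 = 95/380 = 0.25, a_34 = 133/380 = 0.35, a_44 = 76/380 = 0.20
I − A =
  [   1.00    -0.05    -0.15     0.00]
  [  -0.45     0.60    -0.30    -0.25]
  [  -0.05    -0.10     0.80    -0.35]
  [   0.00    -0.20    -0.20     0.80]
Compute the cofactors C_ij = (−1)^(i+j)·(3×3 minor ij) of I−A; the adjugate is their transpose:
adj(I−A) = Cᵀ =
  [ 0.25200   0.05100   0.07900   0.05050]
  [ 0.27100   0.56400   0.34400   0.32675]
  [ 0.08900   0.15200   0.41200   0.22775]
  [ 0.09000   0.17900   0.18900   0.42000]
det(I−A) = Σ_j (I−A)_1j·C_1j = (1.00)(0.25200) + (-0.05)(0.27100) + (-0.15)(0.08900) + (0.00)(0.09000) = 0.2251
(I − A)⁻¹ = adj(I−A) / det(I−A) ≈
  [   1.1195     0.2266     0.3510     0.2243]
  [   1.2039     2.5056     1.5282     1.4516]
  [   0.3954     0.6753     1.8303     1.0118]
  [   0.3998     0.7952     0.8396     1.8658]
Δx = (I − A)⁻¹ Δd with Δd having +15 in the Livestock component and 0 elsewhere.
So Δx_4 = L_42 · (+15), where L_42 = adj(I−A)_42 / det(I−A) = 0.17900 / 0.2251.
Δx_4 = 0.17900 × (+15) / 0.2251 = 2.685 / 0.2251 ≈ 11.93.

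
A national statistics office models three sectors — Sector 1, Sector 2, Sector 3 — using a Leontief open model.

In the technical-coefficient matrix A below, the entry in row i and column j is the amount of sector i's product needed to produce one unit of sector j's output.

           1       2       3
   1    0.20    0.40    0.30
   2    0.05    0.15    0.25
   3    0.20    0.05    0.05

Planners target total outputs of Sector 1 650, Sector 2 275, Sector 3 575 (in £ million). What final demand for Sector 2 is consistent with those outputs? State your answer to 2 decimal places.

d_2 = 57.50

I − A =
  [   0.80    -0.40    -0.30]
  [  -0.05     0.85    -0.25]
  [  -0.20    -0.05     0.95]
d = (I − A) x:
  d_1 = (+0.80)·650 + (-0.40)·275 + (-0.30)·575 = 237.50
  d_2 = (-0.05)·650 + (+0.85)·275 + (-0.25)·575 = 57.50
  d_3 = (-0.20)·650 + (-0.05)·275 + (+0.95)·575 = 402.50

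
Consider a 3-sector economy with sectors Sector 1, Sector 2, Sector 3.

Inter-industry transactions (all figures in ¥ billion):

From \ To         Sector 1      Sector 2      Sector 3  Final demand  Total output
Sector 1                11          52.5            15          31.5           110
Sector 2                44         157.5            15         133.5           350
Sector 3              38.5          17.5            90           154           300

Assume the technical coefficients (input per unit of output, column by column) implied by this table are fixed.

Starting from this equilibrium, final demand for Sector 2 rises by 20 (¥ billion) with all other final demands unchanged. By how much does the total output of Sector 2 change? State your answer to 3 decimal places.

Technical coefficients a_ij = z_ij / X_j:
  a_11 = 11/110 = 0.10, a_21 = 44/110 = 0.40, a_31 = 38.5/110 = 0.35
  a_12 = 52.5/350 = 0.15, a_22 = 157.5/350 = 0.45, a_32 = 17.5/350 = 0.05
  a_13 = 15/300 = 0.05, a_23 = 15/300 = 0.05, a_33 = 90/300 = 0.30
I − A =
  [   0.90    -0.15    -0.05]
  [  -0.40     0.55    -0.05]
  [  -0.35    -0.05     0.70]
Cofactors of I−A, C_ij = (−1)^(i+j)·(minor ij) (rows/columns in the sector order above):
  C_11 = (0.55)(0.70) − (-0.05)(-0.05) = 0.3825
  C_12 = −[(-0.40)(0.70) − (-0.05)(-0.35)] = 0.2975
  C_13 = (-0.40)(-0.05) − (0.55)(-0.35) = 0.2125
  C_21 = −[(-0.15)(0.70) − (-0.05)(-0.05)] = 0.1075
  C_22 = (0.90)(0.70) − (-0.05)(-0.35) = 0.6125
  C_23 = −[(0.90)(-0.05) − (-0.15)(-0.35)] = 0.0975
  C_31 = (-0.15)(-0.05) − (-0.05)(0.55) = 0.0350
  C_32 = −[(0.90)(-0.05) − (-0.05)(-0.40)] = 0.0650
  C_33 = (0.90)(0.55) − (-0.15)(-0.40) = 0.4350
det(I−A) = Σ_j (I−A)_1j·C_1j = (0.90)(0.3825) + (-0.15)(0.2975) + (-0.05)(0.2125) = 0.2890
adj(I−A) = Cᵀ =
  [ 0.3825   0.1075   0.0350]
  [ 0.2975   0.6125   0.0650]
  [ 0.2125   0.0975   0.4350]
(I − A)⁻¹ = adj(I−A) / det(I−A) ≈
  [   1.3235     0.3720     0.1211]
  [   1.0294     2.1194     0.2249]
  [   0.7353     0.3374     1.5052]
Δx = (I − A)⁻¹ Δd with Δd having +20 in the Sector 2 component and 0 elsewhere.
So Δx_2 = L_22 · (+20), where L_22 = adj(I−A)_22 / det(I−A) = 0.6125 / 0.2890.
Δx_2 = 0.6125 × (+20) / 0.2890 = 12.25 / 0.2890 ≈ 42.388.

Δx_2 = 42.388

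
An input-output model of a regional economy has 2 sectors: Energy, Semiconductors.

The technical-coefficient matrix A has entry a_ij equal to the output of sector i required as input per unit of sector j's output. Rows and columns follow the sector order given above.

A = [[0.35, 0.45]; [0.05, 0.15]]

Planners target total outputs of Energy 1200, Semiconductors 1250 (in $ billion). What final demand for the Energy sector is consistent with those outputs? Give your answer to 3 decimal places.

I − A =
  [   0.65    -0.45]
  [  -0.05     0.85]
d = (I − A) x:
  d_1 = (+0.65)·1200 + (-0.45)·1250 = 217.500
  d_2 = (-0.05)·1200 + (+0.85)·1250 = 1002.500

d_1 = 217.500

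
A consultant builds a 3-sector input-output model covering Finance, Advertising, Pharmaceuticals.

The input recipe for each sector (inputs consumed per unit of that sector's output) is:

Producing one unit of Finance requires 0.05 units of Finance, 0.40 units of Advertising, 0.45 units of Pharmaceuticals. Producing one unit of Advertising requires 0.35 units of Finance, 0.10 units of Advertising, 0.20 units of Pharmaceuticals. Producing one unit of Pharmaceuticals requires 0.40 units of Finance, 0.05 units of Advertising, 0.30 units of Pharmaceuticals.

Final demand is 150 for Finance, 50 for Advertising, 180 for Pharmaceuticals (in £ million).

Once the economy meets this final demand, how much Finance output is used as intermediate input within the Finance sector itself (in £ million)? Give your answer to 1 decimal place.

I − A =
  [   0.95    -0.35    -0.40]
  [  -0.40     0.90    -0.05]
  [  -0.45    -0.20     0.70]
Cofactors of I−A, C_ij = (−1)^(i+j)·(minor ij) (rows/columns in the sector order above):
  C_11 = (0.90)(0.70) − (-0.05)(-0.20) = 0.6200
  C_12 = −[(-0.40)(0.70) − (-0.05)(-0.45)] = 0.3025
  C_13 = (-0.40)(-0.20) − (0.90)(-0.45) = 0.4850
  C_21 = −[(-0.35)(0.70) − (-0.40)(-0.20)] = 0.3250
  C_22 = (0.95)(0.70) − (-0.40)(-0.45) = 0.4850
  C_23 = −[(0.95)(-0.20) − (-0.35)(-0.45)] = 0.3475
  C_31 = (-0.35)(-0.05) − (-0.40)(0.90) = 0.3775
  C_32 = −[(0.95)(-0.05) − (-0.40)(-0.40)] = 0.2075
  C_33 = (0.95)(0.90) − (-0.35)(-0.40) = 0.7150
det(I−A) = Σ_j (I−A)_1j·C_1j = (0.95)(0.6200) + (-0.35)(0.3025) + (-0.40)(0.4850) = 0.289125
adj(I−A) = Cᵀ =
  [ 0.6200   0.3250   0.3775]
  [ 0.3025   0.4850   0.2075]
  [ 0.4850   0.3475   0.7150]
(I − A)⁻¹ = adj(I−A) / det(I−A) ≈
  [   2.1444     1.1241     1.3057]
  [   1.0463     1.6775     0.7177]
  [   1.6775     1.2019     2.4730]
First solve x = (I − A)⁻¹ d = adj(I−A)·d / det(I−A); in particular x_F = (0.6200·150 + 0.3250·50 + 0.3775·180) / 0.289125 = 177.20 / 0.289125 ≈ 612.884.
Intermediate flow from F to F: z_FF = a_FF · x_F = 0.05 × 177.20 / 0.289125 = 8.86 / 0.289125 ≈ 30.6.

z_FF = 30.6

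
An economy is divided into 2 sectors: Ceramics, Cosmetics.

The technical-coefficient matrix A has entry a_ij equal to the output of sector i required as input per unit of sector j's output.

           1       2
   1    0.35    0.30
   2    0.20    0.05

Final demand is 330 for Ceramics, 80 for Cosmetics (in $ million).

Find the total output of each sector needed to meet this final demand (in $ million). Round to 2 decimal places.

I − A =
  [   0.65    -0.30]
  [  -0.20     0.95]
det(I−A) = (0.65)(0.95) − (-0.30)(-0.20) = 0.5575
adj(I−A) = [[0.95, 0.30], [0.20, 0.65]]
(I − A)⁻¹ = adj(I−A) / det(I−A) ≈
  [   1.7040     0.5381]
  [   0.3587     1.1659]
x = (I − A)⁻¹ d = adj(I−A)·d / det(I−A), with det(I−A) = 0.5575:
  x_1 = (0.95·330 + 0.30·80) / 0.5575 = 337.50 / 0.5575 ≈ 605.38
  x_2 = (0.20·330 + 0.65·80) / 0.5575 = 118.00 / 0.5575 ≈ 211.66

x_1 = 605.38, x_2 = 211.66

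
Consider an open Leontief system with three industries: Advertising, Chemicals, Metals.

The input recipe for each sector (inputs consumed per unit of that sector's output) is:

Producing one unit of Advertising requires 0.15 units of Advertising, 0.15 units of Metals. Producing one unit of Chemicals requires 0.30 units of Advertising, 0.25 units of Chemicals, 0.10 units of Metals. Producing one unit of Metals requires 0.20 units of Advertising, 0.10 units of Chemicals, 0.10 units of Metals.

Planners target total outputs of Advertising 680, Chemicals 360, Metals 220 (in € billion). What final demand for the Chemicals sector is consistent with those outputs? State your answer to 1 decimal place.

d_2 = 248.0

I − A =
  [   0.85    -0.30    -0.20]
  [   0.00     0.75    -0.10]
  [  -0.15    -0.10     0.90]
d = (I − A) x:
  d_1 = (+0.85)·680 + (-0.30)·360 + (-0.20)·220 = 426.0
  d_2 = (+0.00)·680 + (+0.75)·360 + (-0.10)·220 = 248.0
  d_3 = (-0.15)·680 + (-0.10)·360 + (+0.90)·220 = 60.0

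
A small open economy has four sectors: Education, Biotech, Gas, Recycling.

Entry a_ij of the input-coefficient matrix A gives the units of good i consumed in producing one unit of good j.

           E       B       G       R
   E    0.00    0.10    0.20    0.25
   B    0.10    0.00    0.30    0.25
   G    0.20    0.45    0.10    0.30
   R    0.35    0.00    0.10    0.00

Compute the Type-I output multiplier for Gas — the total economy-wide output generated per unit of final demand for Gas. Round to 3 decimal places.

m_G = 3.054

I − A =
  [   1.00    -0.10    -0.20    -0.25]
  [  -0.10     1.00    -0.30    -0.25]
  [  -0.20    -0.45     0.90    -0.30]
  [  -0.35     0.00    -0.10     1.00]
Compute the cofactors C_ij = (−1)^(i+j)·(3×3 minor ij) of I−A; the adjugate is their transpose:
adj(I−A) = Cᵀ =
  [ 0.723750   0.188250   0.257500   0.305250]
  [ 0.262250   0.725250   0.338750   0.348500]
  [ 0.389375   0.441125   0.893750   0.475750]
  [ 0.292250   0.110000   0.179500   0.701000]
det(I−A) = Σ_j (I−A)_1j·C_1j = (1.00)(0.723750) + (-0.10)(0.262250) + (-0.20)(0.389375) + (-0.25)(0.292250) = 0.5465875
(I − A)⁻¹ = adj(I−A) / det(I−A) ≈
  [   1.3241     0.3444     0.4711     0.5585]
  [   0.4798     1.3269     0.6198     0.6376]
  [   0.7124     0.8071     1.6351     0.8704]
  [   0.5347     0.2012     0.3284     1.2825]
The output multiplier for sector j is the column-j sum of the Leontief inverse (I − A)⁻¹ = adj(I−A) / det(I−A).
Column G of adj(I−A): (0.257500, 0.338750, 0.893750, 0.179500); det(I−A) = 0.5465875.
m_G = (0.257500 + 0.338750 + 0.893750 + 0.179500) / 0.5465875 = 1.6695 / 0.5465875 ≈ 3.054.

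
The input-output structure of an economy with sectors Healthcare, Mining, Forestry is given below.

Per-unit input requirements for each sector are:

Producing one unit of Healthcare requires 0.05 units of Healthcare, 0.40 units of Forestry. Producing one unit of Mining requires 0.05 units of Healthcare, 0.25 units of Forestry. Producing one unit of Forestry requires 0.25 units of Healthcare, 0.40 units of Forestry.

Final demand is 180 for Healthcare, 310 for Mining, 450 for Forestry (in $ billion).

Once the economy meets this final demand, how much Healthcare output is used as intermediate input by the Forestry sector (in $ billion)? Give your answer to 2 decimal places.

z_13 = 308.15

I − A =
  [   0.95    -0.05    -0.25]
  [   0.00     1.00     0.00]
  [  -0.40    -0.25     0.60]
Cofactors of I−A, C_ij = (−1)^(i+j)·(minor ij) (rows/columns in the sector order above):
  C_11 = (1.00)(0.60) − (0.00)(-0.25) = 0.6000
  C_12 = −[(0.00)(0.60) − (0.00)(-0.40)] = 0.0000
  C_13 = (0.00)(-0.25) − (1.00)(-0.40) = 0.4000
  C_21 = −[(-0.05)(0.60) − (-0.25)(-0.25)] = 0.0925
  C_22 = (0.95)(0.60) − (-0.25)(-0.40) = 0.4700
  C_23 = −[(0.95)(-0.25) − (-0.05)(-0.40)] = 0.2575
  C_31 = (-0.05)(0.00) − (-0.25)(1.00) = 0.2500
  C_32 = −[(0.95)(0.00) − (-0.25)(0.00)] = 0.0000
  C_33 = (0.95)(1.00) − (-0.05)(0.00) = 0.9500
det(I−A) = Σ_j (I−A)_1j·C_1j = (0.95)(0.6000) + (-0.05)(0.0000) + (-0.25)(0.4000) = 0.4700
adj(I−A) = Cᵀ =
  [ 0.6000   0.0925   0.2500]
  [ 0.0000   0.4700   0.0000]
  [ 0.4000   0.2575   0.9500]
(I − A)⁻¹ = adj(I−A) / det(I−A) ≈
  [   1.2766     0.1968     0.5319]
  [   0.0000     1.0000     0.0000]
  [   0.8511     0.5479     2.0213]
First solve x = (I − A)⁻¹ d = adj(I−A)·d / det(I−A); in particular x_3 = (0.4000·180 + 0.2575·310 + 0.9500·450) / 0.4700 = 579.325 / 0.4700 ≈ 1232.6064.
Intermediate flow from 1 to 3: z_13 = a_13 · x_3 = 0.25 × 579.325 / 0.4700 = 144.83125 / 0.4700 ≈ 308.15.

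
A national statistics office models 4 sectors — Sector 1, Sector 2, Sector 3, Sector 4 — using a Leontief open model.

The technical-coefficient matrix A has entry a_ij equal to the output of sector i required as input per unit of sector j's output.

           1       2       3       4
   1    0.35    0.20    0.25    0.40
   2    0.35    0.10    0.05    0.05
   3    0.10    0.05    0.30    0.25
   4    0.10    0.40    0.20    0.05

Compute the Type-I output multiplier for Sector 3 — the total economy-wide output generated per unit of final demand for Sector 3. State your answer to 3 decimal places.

I − A =
  [   0.65    -0.20    -0.25    -0.40]
  [  -0.35     0.90    -0.05    -0.05]
  [  -0.10    -0.05     0.70    -0.25]
  [  -0.10    -0.40    -0.20     0.95]
Compute the cofactors C_ij = (−1)^(i+j)·(3×3 minor ij) of I−A; the adjugate is their transpose:
adj(I−A) = Cᵀ =
  [ 0.531625   0.275875   0.300250   0.317375]
  [ 0.225750   0.333750   0.147750   0.151500]
  [ 0.157875   0.133875   0.383250   0.174375]
  [ 0.184250   0.197750   0.174500   0.331000]
det(I−A) = Σ_j (I−A)_1j·C_1j = (0.65)(0.531625) + (-0.20)(0.225750) + (-0.25)(0.157875) + (-0.40)(0.184250) = 0.1872375
(I − A)⁻¹ = adj(I−A) / det(I−A) ≈
  [   2.8393     1.4734     1.6036     1.6950]
  [   1.2057     1.7825     0.7891     0.8091]
  [   0.8432     0.7150     2.0469     0.9313]
  [   0.9840     1.0561     0.9320     1.7678]
The output multiplier for sector j is the column-j sum of the Leontief inverse (I − A)⁻¹ = adj(I−A) / det(I−A).
Column 3 of adj(I−A): (0.300250, 0.147750, 0.383250, 0.174500); det(I−A) = 0.1872375.
m_3 = (0.300250 + 0.147750 + 0.383250 + 0.174500) / 0.1872375 = 1.00575 / 0.1872375 ≈ 5.372.

m_3 = 5.372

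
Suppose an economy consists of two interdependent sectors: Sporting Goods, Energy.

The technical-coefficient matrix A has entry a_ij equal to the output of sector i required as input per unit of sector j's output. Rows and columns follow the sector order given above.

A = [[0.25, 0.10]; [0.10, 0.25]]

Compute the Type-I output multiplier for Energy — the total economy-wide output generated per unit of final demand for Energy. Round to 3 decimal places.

m_2 = 1.538

I − A =
  [   0.75    -0.10]
  [  -0.10     0.75]
det(I−A) = (0.75)(0.75) − (-0.10)(-0.10) = 0.5525
adj(I−A) = [[0.75, 0.10], [0.10, 0.75]]
(I − A)⁻¹ = adj(I−A) / det(I−A) ≈
  [   1.3575     0.1810]
  [   0.1810     1.3575]
The output multiplier for sector j is the column-j sum of the Leontief inverse (I − A)⁻¹ = adj(I−A) / det(I−A).
Column 2 of adj(I−A): (0.10, 0.75); det(I−A) = 0.5525.
m_2 = (0.10 + 0.75) / 0.5525 = 0.85 / 0.5525 ≈ 1.538.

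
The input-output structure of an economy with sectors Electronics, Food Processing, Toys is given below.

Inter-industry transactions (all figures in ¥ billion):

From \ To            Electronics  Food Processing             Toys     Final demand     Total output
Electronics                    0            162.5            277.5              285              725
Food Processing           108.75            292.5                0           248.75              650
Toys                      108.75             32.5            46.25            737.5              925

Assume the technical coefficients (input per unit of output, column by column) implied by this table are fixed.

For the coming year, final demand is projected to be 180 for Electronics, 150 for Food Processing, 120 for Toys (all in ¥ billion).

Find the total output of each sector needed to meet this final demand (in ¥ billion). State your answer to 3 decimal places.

Technical coefficients a_ij = z_ij / X_j:
  a_11 = 0/725 = 0.00, a_21 = 108.75/725 = 0.15, a_31 = 108.75/725 = 0.15
  a_12 = 162.5/650 = 0.25, a_22 = 292.5/650 = 0.45, a_32 = 32.5/650 = 0.05
  a_13 = 277.5/925 = 0.30, a_23 = 0/925 = 0.00, a_33 = 46.25/925 = 0.05
I − A =
  [   1.00    -0.25    -0.30]
  [  -0.15     0.55     0.00]
  [  -0.15    -0.05     0.95]
Cofactors of I−A, C_ij = (−1)^(i+j)·(minor ij) (rows/columns in the sector order above):
  C_11 = (0.55)(0.95) − (0.00)(-0.05) = 0.5225
  C_12 = −[(-0.15)(0.95) − (0.00)(-0.15)] = 0.1425
  C_13 = (-0.15)(-0.05) − (0.55)(-0.15) = 0.0900
  C_21 = −[(-0.25)(0.95) − (-0.30)(-0.05)] = 0.2525
  C_22 = (1.00)(0.95) − (-0.30)(-0.15) = 0.9050
  C_23 = −[(1.00)(-0.05) − (-0.25)(-0.15)] = 0.0875
  C_31 = (-0.25)(0.00) − (-0.30)(0.55) = 0.1650
  C_32 = −[(1.00)(0.00) − (-0.30)(-0.15)] = 0.0450
  C_33 = (1.00)(0.55) − (-0.25)(-0.15) = 0.5125
det(I−A) = Σ_j (I−A)_1j·C_1j = (1.00)(0.5225) + (-0.25)(0.1425) + (-0.30)(0.0900) = 0.459875
adj(I−A) = Cᵀ =
  [ 0.5225   0.2525   0.1650]
  [ 0.1425   0.9050   0.0450]
  [ 0.0900   0.0875   0.5125]
(I − A)⁻¹ = adj(I−A) / det(I−A) ≈
  [   1.1362     0.5491     0.3588]
  [   0.3099     1.9679     0.0979]
  [   0.1957     0.1903     1.1144]
x = (I − A)⁻¹ d = adj(I−A)·d / det(I−A), with det(I−A) = 0.459875:
  x_1 = (0.5225·180 + 0.2525·150 + 0.1650·120) / 0.459875 = 151.725 / 0.459875 ≈ 329.927
  x_2 = (0.1425·180 + 0.9050·150 + 0.0450·120) / 0.459875 = 166.80 / 0.459875 ≈ 362.707
  x_3 = (0.0900·180 + 0.0875·150 + 0.5125·120) / 0.459875 = 90.825 / 0.459875 ≈ 197.499

x_1 = 329.927, x_2 = 362.707, x_3 = 197.499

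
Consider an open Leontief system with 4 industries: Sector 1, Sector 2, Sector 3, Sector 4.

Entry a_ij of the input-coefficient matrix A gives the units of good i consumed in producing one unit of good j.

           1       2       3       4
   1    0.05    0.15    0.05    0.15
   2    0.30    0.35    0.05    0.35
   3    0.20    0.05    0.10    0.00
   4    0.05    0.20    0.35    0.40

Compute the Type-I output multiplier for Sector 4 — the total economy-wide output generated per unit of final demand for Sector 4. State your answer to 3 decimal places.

m_4 = 4.863

I − A =
  [   0.95    -0.15    -0.05    -0.15]
  [  -0.30     0.65    -0.05    -0.35]
  [  -0.20    -0.05     0.90     0.00]
  [  -0.05    -0.20    -0.35     0.60]
Compute the cofactors C_ij = (−1)^(i+j)·(3×3 minor ij) of I−A; the adjugate is their transpose:
adj(I−A) = Cᵀ =
  [ 0.280375   0.112125   0.074500   0.135500]
  [ 0.208250   0.489750   0.170125   0.337750]
  [ 0.073875   0.052125   0.260500   0.048875]
  [ 0.135875   0.203000   0.214875   0.504125]
det(I−A) = Σ_j (I−A)_1j·C_1j = (0.95)(0.280375) + (-0.15)(0.208250) + (-0.05)(0.073875) + (-0.15)(0.135875) = 0.21104375
(I − A)⁻¹ = adj(I−A) / det(I−A) ≈
  [   1.3285     0.5313     0.3530     0.6420]
  [   0.9868     2.3206     0.8061     1.6004]
  [   0.3500     0.2470     1.2343     0.2316]
  [   0.6438     0.9619     1.0182     2.3887]
The output multiplier for sector j is the column-j sum of the Leontief inverse (I − A)⁻¹ = adj(I−A) / det(I−A).
Column 4 of adj(I−A): (0.135500, 0.337750, 0.048875, 0.504125); det(I−A) = 0.21104375.
m_4 = (0.135500 + 0.337750 + 0.048875 + 0.504125) / 0.21104375 = 1.02625 / 0.21104375 ≈ 4.863.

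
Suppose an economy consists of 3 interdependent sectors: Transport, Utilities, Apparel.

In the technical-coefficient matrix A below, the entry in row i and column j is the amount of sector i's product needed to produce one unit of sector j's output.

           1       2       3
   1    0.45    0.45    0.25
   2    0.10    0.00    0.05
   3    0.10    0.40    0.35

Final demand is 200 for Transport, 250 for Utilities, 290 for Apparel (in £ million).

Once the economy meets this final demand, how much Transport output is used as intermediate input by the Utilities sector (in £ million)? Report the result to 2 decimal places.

I − A =
  [   0.55    -0.45    -0.25]
  [  -0.10     1.00    -0.05]
  [  -0.10    -0.40     0.65]
Cofactors of I−A, C_ij = (−1)^(i+j)·(minor ij) (rows/columns in the sector order above):
  C_11 = (1.00)(0.65) − (-0.05)(-0.40) = 0.6300
  C_12 = −[(-0.10)(0.65) − (-0.05)(-0.10)] = 0.0700
  C_13 = (-0.10)(-0.40) − (1.00)(-0.10) = 0.1400
  C_21 = −[(-0.45)(0.65) − (-0.25)(-0.40)] = 0.3925
  C_22 = (0.55)(0.65) − (-0.25)(-0.10) = 0.3325
  C_23 = −[(0.55)(-0.40) − (-0.45)(-0.10)] = 0.2650
  C_31 = (-0.45)(-0.05) − (-0.25)(1.00) = 0.2725
  C_32 = −[(0.55)(-0.05) − (-0.25)(-0.10)] = 0.0525
  C_33 = (0.55)(1.00) − (-0.45)(-0.10) = 0.5050
det(I−A) = Σ_j (I−A)_1j·C_1j = (0.55)(0.6300) + (-0.45)(0.0700) + (-0.25)(0.1400) = 0.2800
adj(I−A) = Cᵀ =
  [ 0.6300   0.3925   0.2725]
  [ 0.0700   0.3325   0.0525]
  [ 0.1400   0.2650   0.5050]
(I − A)⁻¹ = adj(I−A) / det(I−A) ≈
  [   2.2500     1.4018     0.9732]
  [   0.2500     1.1875     0.1875]
  [   0.5000     0.9464     1.8036]
First solve x = (I − A)⁻¹ d = adj(I−A)·d / det(I−A); in particular x_2 = (0.0700·200 + 0.3325·250 + 0.0525·290) / 0.2800 = 112.35 / 0.2800 = 401.2500.
Intermediate flow from 1 to 2: z_12 = a_12 · x_2 = 0.45 × 112.35 / 0.2800 = 50.5575 / 0.2800 ≈ 180.56.

z_12 = 180.56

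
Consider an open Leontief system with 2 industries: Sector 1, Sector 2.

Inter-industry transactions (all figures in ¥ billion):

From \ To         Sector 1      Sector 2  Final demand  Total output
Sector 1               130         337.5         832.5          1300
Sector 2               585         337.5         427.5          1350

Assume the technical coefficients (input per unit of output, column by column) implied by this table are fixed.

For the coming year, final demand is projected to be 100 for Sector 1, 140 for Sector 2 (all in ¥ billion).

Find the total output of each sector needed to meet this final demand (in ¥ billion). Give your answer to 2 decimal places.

Technical coefficients a_ij = z_ij / X_j:
  a_11 = 130/1300 = 0.10, a_21 = 585/1300 = 0.45
  a_12 = 337.5/1350 = 0.25, a_22 = 337.5/1350 = 0.25
I − A =
  [   0.90    -0.25]
  [  -0.45     0.75]
det(I−A) = (0.90)(0.75) − (-0.25)(-0.45) = 0.5625
adj(I−A) = [[0.75, 0.25], [0.45, 0.90]]
(I − A)⁻¹ = adj(I−A) / det(I−A) ≈
  [   1.3333     0.4444]
  [   0.8000     1.6000]
x = (I − A)⁻¹ d = adj(I−A)·d / det(I−A), with det(I−A) = 0.5625:
  x_1 = (0.75·100 + 0.25·140) / 0.5625 = 110.00 / 0.5625 ≈ 195.56
  x_2 = (0.45·100 + 0.90·140) / 0.5625 = 171.00 / 0.5625 = 304.00

x_1 = 195.56, x_2 = 304.00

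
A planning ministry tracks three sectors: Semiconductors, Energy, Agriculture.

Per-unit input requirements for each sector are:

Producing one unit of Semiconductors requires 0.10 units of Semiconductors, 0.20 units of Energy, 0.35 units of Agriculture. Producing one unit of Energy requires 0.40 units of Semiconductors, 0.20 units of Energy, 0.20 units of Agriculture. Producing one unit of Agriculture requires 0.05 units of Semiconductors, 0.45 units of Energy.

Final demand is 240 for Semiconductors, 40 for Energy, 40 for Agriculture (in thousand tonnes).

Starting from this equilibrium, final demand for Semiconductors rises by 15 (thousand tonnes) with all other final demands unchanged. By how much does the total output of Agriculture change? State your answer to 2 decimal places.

Δx_A = 10.00

I − A =
  [   0.90    -0.40    -0.05]
  [  -0.20     0.80    -0.45]
  [  -0.35    -0.20     1.00]
Cofactors of I−A, C_ij = (−1)^(i+j)·(minor ij) (rows/columns in the sector order above):
  C_11 = (0.80)(1.00) − (-0.45)(-0.20) = 0.7100
  C_12 = −[(-0.20)(1.00) − (-0.45)(-0.35)] = 0.3575
  C_13 = (-0.20)(-0.20) − (0.80)(-0.35) = 0.3200
  C_21 = −[(-0.40)(1.00) − (-0.05)(-0.20)] = 0.4100
  C_22 = (0.90)(1.00) − (-0.05)(-0.35) = 0.8825
  C_23 = −[(0.90)(-0.20) − (-0.40)(-0.35)] = 0.3200
  C_31 = (-0.40)(-0.45) − (-0.05)(0.80) = 0.2200
  C_32 = −[(0.90)(-0.45) − (-0.05)(-0.20)] = 0.4150
  C_33 = (0.90)(0.80) − (-0.40)(-0.20) = 0.6400
det(I−A) = Σ_j (I−A)_1j·C_1j = (0.90)(0.7100) + (-0.40)(0.3575) + (-0.05)(0.3200) = 0.4800
adj(I−A) = Cᵀ =
  [ 0.7100   0.4100   0.2200]
  [ 0.3575   0.8825   0.4150]
  [ 0.3200   0.3200   0.6400]
(I − A)⁻¹ = adj(I−A) / det(I−A) ≈
  [   1.4792     0.8542     0.4583]
  [   0.7448     1.8385     0.8646]
  [   0.6667     0.6667     1.3333]
Δx = (I − A)⁻¹ Δd with Δd having +15 in the Semiconductors component and 0 elsewhere.
So Δx_A = L_AS · (+15), where L_AS = adj(I−A)_AS / det(I−A) = 0.3200 / 0.4800.
Δx_A = 0.3200 × (+15) / 0.4800 = 4.80 / 0.4800 = 10.00.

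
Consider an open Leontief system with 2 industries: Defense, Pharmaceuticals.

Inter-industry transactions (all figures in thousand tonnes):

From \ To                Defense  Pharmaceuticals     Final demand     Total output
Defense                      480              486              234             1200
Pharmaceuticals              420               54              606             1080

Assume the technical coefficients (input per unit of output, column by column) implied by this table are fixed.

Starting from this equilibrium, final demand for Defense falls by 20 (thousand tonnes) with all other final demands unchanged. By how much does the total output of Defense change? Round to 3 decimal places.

Δx_D = -46.061

Technical coefficients a_ij = z_ij / X_j:
  a_DD = 480/1200 = 0.40, a_PD = 420/1200 = 0.35
  a_DP = 486/1080 = 0.45, a_PP = 54/1080 = 0.05
I − A =
  [   0.60    -0.45]
  [  -0.35     0.95]
det(I−A) = (0.60)(0.95) − (-0.45)(-0.35) = 0.4125
adj(I−A) = [[0.95, 0.45], [0.35, 0.60]]
(I − A)⁻¹ = adj(I−A) / det(I−A) ≈
  [   2.3030     1.0909]
  [   0.8485     1.4545]
Δx = (I − A)⁻¹ Δd with Δd having -20 in the Defense component and 0 elsewhere.
So Δx_D = L_DD · (-20), where L_DD = adj(I−A)_DD / det(I−A) = 0.95 / 0.4125.
Δx_D = 0.95 × (-20) / 0.4125 = -19.00 / 0.4125 ≈ -46.061.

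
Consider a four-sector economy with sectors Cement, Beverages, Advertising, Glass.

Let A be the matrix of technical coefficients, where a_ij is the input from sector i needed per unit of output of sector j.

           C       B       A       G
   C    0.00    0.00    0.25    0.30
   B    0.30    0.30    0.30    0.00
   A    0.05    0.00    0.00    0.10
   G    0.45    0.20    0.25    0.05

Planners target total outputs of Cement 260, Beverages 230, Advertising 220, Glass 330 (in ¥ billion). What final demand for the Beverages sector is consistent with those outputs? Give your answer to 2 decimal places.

d_B = 17.00

I − A =
  [   1.00     0.00    -0.25    -0.30]
  [  -0.30     0.70    -0.30     0.00]
  [  -0.05     0.00     1.00    -0.10]
  [  -0.45    -0.20    -0.25     0.95]
d = (I − A) x:
  d_C = (+1.00)·260 + (+0.00)·230 + (-0.25)·220 + (-0.30)·330 = 106.00
  d_B = (-0.30)·260 + (+0.70)·230 + (-0.30)·220 + (+0.00)·330 = 17.00
  d_A = (-0.05)·260 + (+0.00)·230 + (+1.00)·220 + (-0.10)·330 = 174.00
  d_G = (-0.45)·260 + (-0.20)·230 + (-0.25)·220 + (+0.95)·330 = 95.50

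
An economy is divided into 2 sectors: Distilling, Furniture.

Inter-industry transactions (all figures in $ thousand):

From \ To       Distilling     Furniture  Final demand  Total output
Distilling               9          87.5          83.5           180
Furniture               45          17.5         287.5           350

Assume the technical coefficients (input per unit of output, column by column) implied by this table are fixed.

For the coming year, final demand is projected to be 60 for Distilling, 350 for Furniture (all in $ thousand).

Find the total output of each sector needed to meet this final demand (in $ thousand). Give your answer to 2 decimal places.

Technical coefficients a_ij = z_ij / X_j:
  a_11 = 9/180 = 0.05, a_21 = 45/180 = 0.25
  a_12 = 87.5/350 = 0.25, a_22 = 17.5/350 = 0.05
I − A =
  [   0.95    -0.25]
  [  -0.25     0.95]
det(I−A) = (0.95)(0.95) − (-0.25)(-0.25) = 0.8400
adj(I−A) = [[0.95, 0.25], [0.25, 0.95]]
(I − A)⁻¹ = adj(I−A) / det(I−A) ≈
  [   1.1310     0.2976]
  [   0.2976     1.1310]
x = (I − A)⁻¹ d = adj(I−A)·d / det(I−A), with det(I−A) = 0.8400:
  x_1 = (0.95·60 + 0.25·350) / 0.8400 = 144.50 / 0.8400 ≈ 172.02
  x_2 = (0.25·60 + 0.95·350) / 0.8400 = 347.50 / 0.8400 ≈ 413.69

x_1 = 172.02, x_2 = 413.69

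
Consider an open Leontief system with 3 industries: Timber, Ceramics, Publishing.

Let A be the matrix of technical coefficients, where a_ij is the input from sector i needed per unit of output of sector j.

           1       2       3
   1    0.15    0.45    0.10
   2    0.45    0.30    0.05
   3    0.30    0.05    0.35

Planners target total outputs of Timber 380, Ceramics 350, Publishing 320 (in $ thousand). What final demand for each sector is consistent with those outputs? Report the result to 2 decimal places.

I − A =
  [   0.85    -0.45    -0.10]
  [  -0.45     0.70    -0.05]
  [  -0.30    -0.05     0.65]
d = (I − A) x:
  d_1 = (+0.85)·380 + (-0.45)·350 + (-0.10)·320 = 133.50
  d_2 = (-0.45)·380 + (+0.70)·350 + (-0.05)·320 = 58.00
  d_3 = (-0.30)·380 + (-0.05)·350 + (+0.65)·320 = 76.50

d_1 = 133.50, d_2 = 58.00, d_3 = 76.50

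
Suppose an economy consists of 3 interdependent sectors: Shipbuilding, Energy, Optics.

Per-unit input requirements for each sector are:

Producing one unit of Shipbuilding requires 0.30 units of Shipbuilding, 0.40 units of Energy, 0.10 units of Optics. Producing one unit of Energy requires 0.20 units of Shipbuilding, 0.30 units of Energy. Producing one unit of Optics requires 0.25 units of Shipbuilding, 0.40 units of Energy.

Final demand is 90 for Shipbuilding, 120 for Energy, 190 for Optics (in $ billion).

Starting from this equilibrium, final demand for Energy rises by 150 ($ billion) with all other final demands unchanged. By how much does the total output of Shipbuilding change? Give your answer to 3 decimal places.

I − A =
  [   0.70    -0.20    -0.25]
  [  -0.40     0.70    -0.40]
  [  -0.10     0.00     1.00]
Cofactors of I−A, C_ij = (−1)^(i+j)·(minor ij) (rows/columns in the sector order above):
  C_11 = (0.70)(1.00) − (-0.40)(0.00) = 0.7000
  C_12 = −[(-0.40)(1.00) − (-0.40)(-0.10)] = 0.4400
  C_13 = (-0.40)(0.00) − (0.70)(-0.10) = 0.0700
  C_21 = −[(-0.20)(1.00) − (-0.25)(0.00)] = 0.2000
  C_22 = (0.70)(1.00) − (-0.25)(-0.10) = 0.6750
  C_23 = −[(0.70)(0.00) − (-0.20)(-0.10)] = 0.0200
  C_31 = (-0.20)(-0.40) − (-0.25)(0.70) = 0.2550
  C_32 = −[(0.70)(-0.40) − (-0.25)(-0.40)] = 0.3800
  C_33 = (0.70)(0.70) − (-0.20)(-0.40) = 0.4100
det(I−A) = Σ_j (I−A)_1j·C_1j = (0.70)(0.7000) + (-0.20)(0.4400) + (-0.25)(0.0700) = 0.3845
adj(I−A) = Cᵀ =
  [ 0.7000   0.2000   0.2550]
  [ 0.4400   0.6750   0.3800]
  [ 0.0700   0.0200   0.4100]
(I − A)⁻¹ = adj(I−A) / det(I−A) ≈
  [   1.8205     0.5202     0.6632]
  [   1.1443     1.7555     0.9883]
  [   0.1821     0.0520     1.0663]
Δx = (I − A)⁻¹ Δd with Δd having +150 in the Energy component and 0 elsewhere.
So Δx_S = L_SE · (+150), where L_SE = adj(I−A)_SE / det(I−A) = 0.2000 / 0.3845.
Δx_S = 0.2000 × (+150) / 0.3845 = 30.00 / 0.3845 ≈ 78.023.

Δx_S = 78.023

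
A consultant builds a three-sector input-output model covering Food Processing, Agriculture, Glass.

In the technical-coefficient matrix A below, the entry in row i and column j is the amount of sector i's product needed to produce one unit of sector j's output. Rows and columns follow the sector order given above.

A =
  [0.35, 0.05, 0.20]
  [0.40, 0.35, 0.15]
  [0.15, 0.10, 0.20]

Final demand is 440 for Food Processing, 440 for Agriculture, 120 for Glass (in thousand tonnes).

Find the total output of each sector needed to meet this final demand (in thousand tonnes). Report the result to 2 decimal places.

I − A =
  [   0.65    -0.05    -0.20]
  [  -0.40     0.65    -0.15]
  [  -0.15    -0.10     0.80]
Cofactors of I−A, C_ij = (−1)^(i+j)·(minor ij) (rows/columns in the sector order above):
  C_11 = (0.65)(0.80) − (-0.15)(-0.10) = 0.5050
  C_12 = −[(-0.40)(0.80) − (-0.15)(-0.15)] = 0.3425
  C_13 = (-0.40)(-0.10) − (0.65)(-0.15) = 0.1375
  C_21 = −[(-0.05)(0.80) − (-0.20)(-0.10)] = 0.0600
  C_22 = (0.65)(0.80) − (-0.20)(-0.15) = 0.4900
  C_23 = −[(0.65)(-0.10) − (-0.05)(-0.15)] = 0.0725
  C_31 = (-0.05)(-0.15) − (-0.20)(0.65) = 0.1375
  C_32 = −[(0.65)(-0.15) − (-0.20)(-0.40)] = 0.1775
  C_33 = (0.65)(0.65) − (-0.05)(-0.40) = 0.4025
det(I−A) = Σ_j (I−A)_1j·C_1j = (0.65)(0.5050) + (-0.05)(0.3425) + (-0.20)(0.1375) = 0.283625
adj(I−A) = Cᵀ =
  [ 0.5050   0.0600   0.1375]
  [ 0.3425   0.4900   0.1775]
  [ 0.1375   0.0725   0.4025]
(I − A)⁻¹ = adj(I−A) / det(I−A) ≈
  [   1.7805     0.2115     0.4848]
  [   1.2076     1.7276     0.6258]
  [   0.4848     0.2556     1.4191]
x = (I − A)⁻¹ d = adj(I−A)·d / det(I−A), with det(I−A) = 0.283625:
  x_F = (0.5050·440 + 0.0600·440 + 0.1375·120) / 0.283625 = 265.10 / 0.283625 ≈ 934.68
  x_A = (0.3425·440 + 0.4900·440 + 0.1775·120) / 0.283625 = 387.60 / 0.283625 ≈ 1366.59
  x_G = (0.1375·440 + 0.0725·440 + 0.4025·120) / 0.283625 = 140.70 / 0.283625 ≈ 496.08

x_F = 934.68, x_A = 1366.59, x_G = 496.08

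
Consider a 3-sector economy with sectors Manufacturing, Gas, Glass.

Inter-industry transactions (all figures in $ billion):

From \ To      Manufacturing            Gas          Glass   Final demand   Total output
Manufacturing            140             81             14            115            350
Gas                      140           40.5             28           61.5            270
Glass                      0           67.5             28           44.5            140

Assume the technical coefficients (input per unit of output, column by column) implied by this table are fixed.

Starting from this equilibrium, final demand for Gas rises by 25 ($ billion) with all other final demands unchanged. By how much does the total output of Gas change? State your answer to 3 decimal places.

Δx_2 = 44.118

Technical coefficients a_ij = z_ij / X_j:
  a_11 = 140/350 = 0.40, a_21 = 140/350 = 0.40, a_31 = 0/350 = 0.00
  a_12 = 81/270 = 0.30, a_22 = 40.5/270 = 0.15, a_32 = 67.5/270 = 0.25
  a_13 = 14/140 = 0.10, a_23 = 28/140 = 0.20, a_33 = 28/140 = 0.20
I − A =
  [   0.60    -0.30    -0.10]
  [  -0.40     0.85    -0.20]
  [   0.00    -0.25     0.80]
Cofactors of I−A, C_ij = (−1)^(i+j)·(minor ij) (rows/columns in the sector order above):
  C_11 = (0.85)(0.80) − (-0.20)(-0.25) = 0.6300
  C_12 = −[(-0.40)(0.80) − (-0.20)(0.00)] = 0.3200
  C_13 = (-0.40)(-0.25) − (0.85)(0.00) = 0.1000
  C_21 = −[(-0.30)(0.80) − (-0.10)(-0.25)] = 0.2650
  C_22 = (0.60)(0.80) − (-0.10)(0.00) = 0.4800
  C_23 = −[(0.60)(-0.25) − (-0.30)(0.00)] = 0.1500
  C_31 = (-0.30)(-0.20) − (-0.10)(0.85) = 0.1450
  C_32 = −[(0.60)(-0.20) − (-0.10)(-0.40)] = 0.1600
  C_33 = (0.60)(0.85) − (-0.30)(-0.40) = 0.3900
det(I−A) = Σ_j (I−A)_1j·C_1j = (0.60)(0.6300) + (-0.30)(0.3200) + (-0.10)(0.1000) = 0.2720
adj(I−A) = Cᵀ =
  [ 0.6300   0.2650   0.1450]
  [ 0.3200   0.4800   0.1600]
  [ 0.1000   0.1500   0.3900]
(I − A)⁻¹ = adj(I−A) / det(I−A) ≈
  [   2.3162     0.9743     0.5331]
  [   1.1765     1.7647     0.5882]
  [   0.3676     0.5515     1.4338]
Δx = (I − A)⁻¹ Δd with Δd having +25 in the Gas component and 0 elsewhere.
So Δx_2 = L_22 · (+25), where L_22 = adj(I−A)_22 / det(I−A) = 0.4800 / 0.2720.
Δx_2 = 0.4800 × (+25) / 0.2720 = 12.00 / 0.2720 ≈ 44.118.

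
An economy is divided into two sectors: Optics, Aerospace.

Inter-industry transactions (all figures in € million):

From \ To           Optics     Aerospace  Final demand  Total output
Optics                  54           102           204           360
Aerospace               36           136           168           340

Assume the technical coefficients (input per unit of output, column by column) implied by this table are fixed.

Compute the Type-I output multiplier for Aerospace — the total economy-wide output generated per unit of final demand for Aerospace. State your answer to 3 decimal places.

m_A = 2.396

Technical coefficients a_ij = z_ij / X_j:
  a_OO = 54/360 = 0.15, a_AO = 36/360 = 0.10
  a_OA = 102/340 = 0.30, a_AA = 136/340 = 0.40
I − A =
  [   0.85    -0.30]
  [  -0.10     0.60]
det(I−A) = (0.85)(0.60) − (-0.30)(-0.10) = 0.4800
adj(I−A) = [[0.60, 0.30], [0.10, 0.85]]
(I − A)⁻¹ = adj(I−A) / det(I−A) ≈
  [   1.2500     0.6250]
  [   0.2083     1.7708]
The output multiplier for sector j is the column-j sum of the Leontief inverse (I − A)⁻¹ = adj(I−A) / det(I−A).
Column A of adj(I−A): (0.30, 0.85); det(I−A) = 0.4800.
m_A = (0.30 + 0.85) / 0.4800 = 1.15 / 0.4800 ≈ 2.396.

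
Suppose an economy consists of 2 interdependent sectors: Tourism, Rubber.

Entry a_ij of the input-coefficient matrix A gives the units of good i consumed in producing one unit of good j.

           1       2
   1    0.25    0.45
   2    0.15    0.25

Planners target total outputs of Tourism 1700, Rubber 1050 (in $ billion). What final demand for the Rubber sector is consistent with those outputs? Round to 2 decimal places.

d_2 = 532.50

I − A =
  [   0.75    -0.45]
  [  -0.15     0.75]
d = (I − A) x:
  d_1 = (+0.75)·1700 + (-0.45)·1050 = 802.50
  d_2 = (-0.15)·1700 + (+0.75)·1050 = 532.50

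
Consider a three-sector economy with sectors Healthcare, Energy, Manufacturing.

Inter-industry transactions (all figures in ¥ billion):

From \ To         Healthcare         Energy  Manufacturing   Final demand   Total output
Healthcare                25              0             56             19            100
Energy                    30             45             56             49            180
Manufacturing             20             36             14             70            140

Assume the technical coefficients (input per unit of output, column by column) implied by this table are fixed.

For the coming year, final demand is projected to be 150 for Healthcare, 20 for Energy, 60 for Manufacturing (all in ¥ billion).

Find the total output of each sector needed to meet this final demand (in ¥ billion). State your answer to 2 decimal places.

x_H = 300.48, x_E = 247.34, x_M = 188.41

Technical coefficients a_ij = z_ij / X_j:
  a_HH = 25/100 = 0.25, a_EH = 30/100 = 0.30, a_MH = 20/100 = 0.20
  a_HE = 0/180 = 0.00, a_EE = 45/180 = 0.25, a_ME = 36/180 = 0.20
  a_HM = 56/140 = 0.40, a_EM = 56/140 = 0.40, a_MM = 14/140 = 0.10
I − A =
  [   0.75     0.00    -0.40]
  [  -0.30     0.75    -0.40]
  [  -0.20    -0.20     0.90]
Cofactors of I−A, C_ij = (−1)^(i+j)·(minor ij) (rows/columns in the sector order above):
  C_11 = (0.75)(0.90) − (-0.40)(-0.20) = 0.5950
  C_12 = −[(-0.30)(0.90) − (-0.40)(-0.20)] = 0.3500
  C_13 = (-0.30)(-0.20) − (0.75)(-0.20) = 0.2100
  C_21 = −[(0.00)(0.90) − (-0.40)(-0.20)] = 0.0800
  C_22 = (0.75)(0.90) − (-0.40)(-0.20) = 0.5950
  C_23 = −[(0.75)(-0.20) − (0.00)(-0.20)] = 0.1500
  C_31 = (0.00)(-0.40) − (-0.40)(0.75) = 0.3000
  C_32 = −[(0.75)(-0.40) − (-0.40)(-0.30)] = 0.4200
  C_33 = (0.75)(0.75) − (0.00)(-0.30) = 0.5625
det(I−A) = Σ_j (I−A)_1j·C_1j = (0.75)(0.5950) + (0.00)(0.3500) + (-0.40)(0.2100) = 0.36225
adj(I−A) = Cᵀ =
  [ 0.5950   0.0800   0.3000]
  [ 0.3500   0.5950   0.4200]
  [ 0.2100   0.1500   0.5625]
(I − A)⁻¹ = adj(I−A) / det(I−A) ≈
  [   1.6425     0.2208     0.8282]
  [   0.9662     1.6425     1.1594]
  [   0.5797     0.4141     1.5528]
x = (I − A)⁻¹ d = adj(I−A)·d / det(I−A), with det(I−A) = 0.36225:
  x_H = (0.5950·150 + 0.0800·20 + 0.3000·60) / 0.36225 = 108.85 / 0.36225 ≈ 300.48
  x_E = (0.3500·150 + 0.5950·20 + 0.4200·60) / 0.36225 = 89.60 / 0.36225 ≈ 247.34
  x_M = (0.2100·150 + 0.1500·20 + 0.5625·60) / 0.36225 = 68.25 / 0.36225 ≈ 188.41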